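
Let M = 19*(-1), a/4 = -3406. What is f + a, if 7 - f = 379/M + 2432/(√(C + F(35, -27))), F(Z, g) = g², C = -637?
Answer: -258344/19 - 1216*√23/23 ≈ -13851.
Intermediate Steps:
a = -13624 (a = 4*(-3406) = -13624)
M = -19
f = 512/19 - 1216*√23/23 (f = 7 - (379/(-19) + 2432/(√(-637 + (-27)²))) = 7 - (379*(-1/19) + 2432/(√(-637 + 729))) = 7 - (-379/19 + 2432/(√92)) = 7 - (-379/19 + 2432/((2*√23))) = 7 - (-379/19 + 2432*(√23/46)) = 7 - (-379/19 + 1216*√23/23) = 7 + (379/19 - 1216*√23/23) = 512/19 - 1216*√23/23 ≈ -226.61)
f + a = (512/19 - 1216*√23/23) - 13624 = -258344/19 - 1216*√23/23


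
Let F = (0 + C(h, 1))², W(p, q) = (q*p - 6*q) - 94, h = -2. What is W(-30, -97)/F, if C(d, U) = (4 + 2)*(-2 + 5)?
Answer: 1699/162 ≈ 10.488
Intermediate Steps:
C(d, U) = 18 (C(d, U) = 6*3 = 18)
W(p, q) = -94 - 6*q + p*q (W(p, q) = (p*q - 6*q) - 94 = (-6*q + p*q) - 94 = -94 - 6*q + p*q)
F = 324 (F = (0 + 18)² = 18² = 324)
W(-30, -97)/F = (-94 - 6*(-97) - 30*(-97))/324 = (-94 + 582 + 2910)*(1/324) = 3398*(1/324) = 1699/162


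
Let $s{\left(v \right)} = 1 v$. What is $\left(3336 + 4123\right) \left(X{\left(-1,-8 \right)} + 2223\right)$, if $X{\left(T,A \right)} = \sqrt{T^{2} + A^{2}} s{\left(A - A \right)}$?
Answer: $16581357$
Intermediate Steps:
$s{\left(v \right)} = v$
$X{\left(T,A \right)} = 0$ ($X{\left(T,A \right)} = \sqrt{T^{2} + A^{2}} \left(A - A\right) = \sqrt{A^{2} + T^{2}} \cdot 0 = 0$)
$\left(3336 + 4123\right) \left(X{\left(-1,-8 \right)} + 2223\right) = \left(3336 + 4123\right) \left(0 + 2223\right) = 7459 \cdot 2223 = 16581357$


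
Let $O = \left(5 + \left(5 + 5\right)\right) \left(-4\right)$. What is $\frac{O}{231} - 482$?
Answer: $- \frac{37134}{77} \approx -482.26$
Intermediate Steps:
$O = -60$ ($O = \left(5 + 10\right) \left(-4\right) = 15 \left(-4\right) = -60$)
$\frac{O}{231} - 482 = - \frac{60}{231} - 482 = \left(-60\right) \frac{1}{231} - 482 = - \frac{20}{77} - 482 = - \frac{37134}{77}$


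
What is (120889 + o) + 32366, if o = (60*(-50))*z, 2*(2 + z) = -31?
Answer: 205755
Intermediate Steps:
z = -35/2 (z = -2 + (½)*(-31) = -2 - 31/2 = -35/2 ≈ -17.500)
o = 52500 (o = (60*(-50))*(-35/2) = -3000*(-35/2) = 52500)
(120889 + o) + 32366 = (120889 + 52500) + 32366 = 173389 + 32366 = 205755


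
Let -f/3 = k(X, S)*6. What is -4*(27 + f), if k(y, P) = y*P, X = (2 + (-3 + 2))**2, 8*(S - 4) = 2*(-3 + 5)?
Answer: 216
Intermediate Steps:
S = 9/2 (S = 4 + (2*(-3 + 5))/8 = 4 + (2*2)/8 = 4 + (1/8)*4 = 4 + 1/2 = 9/2 ≈ 4.5000)
X = 1 (X = (2 - 1)**2 = 1**2 = 1)
k(y, P) = P*y
f = -81 (f = -3*(9/2)*1*6 = -27*6/2 = -3*27 = -81)
-4*(27 + f) = -4*(27 - 81) = -4*(-54) = 216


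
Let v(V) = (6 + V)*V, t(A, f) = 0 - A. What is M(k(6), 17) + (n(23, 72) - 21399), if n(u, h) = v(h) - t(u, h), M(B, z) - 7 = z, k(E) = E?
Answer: -15736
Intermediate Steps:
t(A, f) = -A
v(V) = V*(6 + V)
M(B, z) = 7 + z
n(u, h) = u + h*(6 + h) (n(u, h) = h*(6 + h) - (-1)*u = h*(6 + h) + u = u + h*(6 + h))
M(k(6), 17) + (n(23, 72) - 21399) = (7 + 17) + ((23 + 72*(6 + 72)) - 21399) = 24 + ((23 + 72*78) - 21399) = 24 + ((23 + 5616) - 21399) = 24 + (5639 - 21399) = 24 - 15760 = -15736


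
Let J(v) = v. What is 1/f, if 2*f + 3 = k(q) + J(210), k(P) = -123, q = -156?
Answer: 1/42 ≈ 0.023810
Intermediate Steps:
f = 42 (f = -3/2 + (-123 + 210)/2 = -3/2 + (½)*87 = -3/2 + 87/2 = 42)
1/f = 1/42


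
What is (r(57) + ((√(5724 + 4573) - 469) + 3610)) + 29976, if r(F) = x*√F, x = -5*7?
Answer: 33117 + √10297 - 35*√57 ≈ 32954.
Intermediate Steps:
x = -35
r(F) = -35*√F
(r(57) + ((√(5724 + 4573) - 469) + 3610)) + 29976 = (-35*√57 + ((√(5724 + 4573) - 469) + 3610)) + 29976 = (-35*√57 + ((√10297 - 469) + 3610)) + 29976 = (-35*√57 + ((-469 + √10297) + 3610)) + 29976 = (-35*√57 + (3141 + √10297)) + 29976 = (3141 + √10297 - 35*√57) + 29976 = 33117 + √10297 - 35*√57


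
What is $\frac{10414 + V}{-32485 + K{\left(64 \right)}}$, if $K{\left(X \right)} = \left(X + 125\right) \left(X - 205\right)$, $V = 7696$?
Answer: $- \frac{9055}{29567} \approx -0.30625$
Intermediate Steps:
$K{\left(X \right)} = \left(-205 + X\right) \left(125 + X\right)$ ($K{\left(X \right)} = \left(125 + X\right) \left(-205 + X\right) = \left(-205 + X\right) \left(125 + X\right)$)
$\frac{10414 + V}{-32485 + K{\left(64 \right)}} = \frac{10414 + 7696}{-32485 - \left(30745 - 4096\right)} = \frac{18110}{-32485 - 26649} = \frac{18110}{-59134} = 18110 \left(- \frac{1}{59134}\right) = - \frac{9055}{29567}$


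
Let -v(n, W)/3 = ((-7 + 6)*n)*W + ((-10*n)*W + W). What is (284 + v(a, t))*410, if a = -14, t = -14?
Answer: 2785540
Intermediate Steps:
v(n, W) = -3*W + 33*W*n (v(n, W) = -3*(((-7 + 6)*n)*W + ((-10*n)*W + W)) = -3*((-n)*W + (-10*W*n + W)) = -3*(-W*n + (W - 10*W*n)) = -3*(W - 11*W*n) = -3*W + 33*W*n)
(284 + v(a, t))*410 = (284 + 3*(-14)*(-1 + 11*(-14)))*410 = (284 + 3*(-14)*(-1 - 154))*410 = (284 + 3*(-14)*(-155))*410 = (284 + 6510)*410 = 6794*410 = 2785540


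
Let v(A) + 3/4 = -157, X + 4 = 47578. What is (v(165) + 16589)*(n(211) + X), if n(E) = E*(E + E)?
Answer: 2244771650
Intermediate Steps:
X = 47574 (X = -4 + 47578 = 47574)
v(A) = -631/4 (v(A) = -3/4 - 157 = -631/4)
n(E) = 2*E**2 (n(E) = E*(2*E) = 2*E**2)
(v(165) + 16589)*(n(211) + X) = (-631/4 + 16589)*(2*211**2 + 47574) = 65725*(2*44521 + 47574)/4 = 65725*(89042 + 47574)/4 = (65725/4)*136616 = 2244771650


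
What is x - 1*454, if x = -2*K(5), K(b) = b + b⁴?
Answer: -1714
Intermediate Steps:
x = -1260 (x = -2*(5 + 5⁴) = -2*(5 + 625) = -2*630 = -1260)
x - 1*454 = -1260 - 1*454 = -1260 - 454 = -1714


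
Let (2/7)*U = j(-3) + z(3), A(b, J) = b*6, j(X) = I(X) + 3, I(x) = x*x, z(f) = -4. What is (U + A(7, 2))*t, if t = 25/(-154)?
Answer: -125/11 ≈ -11.364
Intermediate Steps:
I(x) = x²
t = -25/154 (t = 25*(-1/154) = -25/154 ≈ -0.16234)
j(X) = 3 + X² (j(X) = X² + 3 = 3 + X²)
A(b, J) = 6*b
U = 28 (U = 7*((3 + (-3)²) - 4)/2 = 7*((3 + 9) - 4)/2 = 7*(12 - 4)/2 = (7/2)*8 = 28)
(U + A(7, 2))*t = (28 + 6*7)*(-25/154) = (28 + 42)*(-25/154) = 70*(-25/154) = -125/11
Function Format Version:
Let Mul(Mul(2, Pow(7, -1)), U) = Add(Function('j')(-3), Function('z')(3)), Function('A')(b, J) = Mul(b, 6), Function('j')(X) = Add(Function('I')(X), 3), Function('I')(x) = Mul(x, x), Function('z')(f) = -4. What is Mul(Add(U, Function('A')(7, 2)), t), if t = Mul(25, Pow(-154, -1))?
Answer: Rational(-125, 11) ≈ -11.364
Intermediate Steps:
Function('I')(x) = Pow(x, 2)
t = Rational(-25, 154) (t = Mul(25, Rational(-1, 154)) = Rational(-25, 154) ≈ -0.16234)
Function('j')(X) = Add(3, Pow(X, 2)) (Function('j')(X) = Add(Pow(X, 2), 3) = Add(3, Pow(X, 2)))
Function('A')(b, J) = Mul(6, b)
U = 28 (U = Mul(Rational(7, 2), Add(Add(3, Pow(-3, 2)), -4)) = Mul(Rational(7, 2), Add(Add(3, 9), -4)) = Mul(Rational(7, 2), Add(12, -4)) = Mul(Rational(7, 2), 8) = 28)
Mul(Add(U, Function('A')(7, 2)), t) = Mul(Add(28, Mul(6, 7)), Rational(-25, 154)) = Mul(Add(28, 42), Rational(-25, 154)) = Mul(70, Rational(-25, 154)) = Rational(-125, 11)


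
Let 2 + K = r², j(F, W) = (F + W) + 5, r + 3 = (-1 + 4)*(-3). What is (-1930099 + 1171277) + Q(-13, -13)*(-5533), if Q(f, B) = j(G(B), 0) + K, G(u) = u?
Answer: -1500244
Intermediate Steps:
r = -12 (r = -3 + (-1 + 4)*(-3) = -3 + 3*(-3) = -3 - 9 = -12)
j(F, W) = 5 + F + W
K = 142 (K = -2 + (-12)² = -2 + 144 = 142)
Q(f, B) = 147 + B (Q(f, B) = (5 + B + 0) + 142 = (5 + B) + 142 = 147 + B)
(-1930099 + 1171277) + Q(-13, -13)*(-5533) = (-1930099 + 1171277) + (147 - 13)*(-5533) = -758822 + 134*(-5533) = -758822 - 741422 = -1500244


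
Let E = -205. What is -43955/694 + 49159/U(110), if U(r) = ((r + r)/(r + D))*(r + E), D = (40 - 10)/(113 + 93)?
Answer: -4378835217/13581580 ≈ -322.41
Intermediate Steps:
D = 15/103 (D = 30/206 = 30*(1/206) = 15/103 ≈ 0.14563)
U(r) = 2*r*(-205 + r)/(15/103 + r) (U(r) = ((r + r)/(r + 15/103))*(r - 205) = ((2*r)/(15/103 + r))*(-205 + r) = (2*r/(15/103 + r))*(-205 + r) = 2*r*(-205 + r)/(15/103 + r))
-43955/694 + 49159/U(110) = -43955/694 + 49159/((206*110*(-205 + 110)/(15 + 103*110))) = -43955*1/694 + 49159/((206*110*(-95)/(15 + 11330))) = -43955/694 + 49159/((206*110*(-95)/11345)) = -43955/694 + 49159/((206*110*(1/11345)*(-95))) = -43955/694 + 49159/(-430540/2269) = -43955/694 + 49159*(-2269/430540) = -43955/694 - 10140161/39140 = -4378835217/13581580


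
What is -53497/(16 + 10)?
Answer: -53497/26 ≈ -2057.6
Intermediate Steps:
-53497/(16 + 10) = -53497/26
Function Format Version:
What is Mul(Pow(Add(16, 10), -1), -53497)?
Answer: Rational(-53497, 26) ≈ -2057.6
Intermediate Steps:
Mul(Pow(Add(16, 10), -1), -53497) = Mul(Pow(26, -1), -53497) = Mul(Rational(1, 26), -53497) = Rational(-53497, 26)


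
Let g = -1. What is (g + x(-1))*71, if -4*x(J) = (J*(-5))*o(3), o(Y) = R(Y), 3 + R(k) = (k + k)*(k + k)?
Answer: -11999/4 ≈ -2999.8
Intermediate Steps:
R(k) = -3 + 4*k**2 (R(k) = -3 + (k + k)*(k + k) = -3 + (2*k)*(2*k) = -3 + 4*k**2)
o(Y) = -3 + 4*Y**2
x(J) = 165*J/4 (x(J) = -J*(-5)*(-3 + 4*3**2)/4 = -(-5*J)*(-3 + 4*9)/4 = -(-5*J)*(-3 + 36)/4 = -(-5*J)*33/4 = -(-165)*J/4 = 165*J/4)
(g + x(-1))*71 = (-1 + (165/4)*(-1))*71 = (-1 - 165/4)*71 = -169/4*71 = -11999/4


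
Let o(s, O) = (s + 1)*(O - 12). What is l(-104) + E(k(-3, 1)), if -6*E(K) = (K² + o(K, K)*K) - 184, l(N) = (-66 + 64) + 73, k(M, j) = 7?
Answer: 841/6 ≈ 140.17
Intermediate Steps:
o(s, O) = (1 + s)*(-12 + O)
l(N) = 71 (l(N) = -2 + 73 = 71)
E(K) = 92/3 - K²/6 - K*(-12 + K² - 11*K)/6 (E(K) = -((K² + (-12 + K - 12*K + K*K)*K) - 184)/6 = -((K² + (-12 + K - 12*K + K²)*K) - 184)/6 = -((K² + (-12 + K² - 11*K)*K) - 184)/6 = -((K² + K*(-12 + K² - 11*K)) - 184)/6 = -(-184 + K² + K*(-12 + K² - 11*K))/6 = 92/3 - K²/6 - K*(-12 + K² - 11*K)/6)
l(-104) + E(k(-3, 1)) = 71 + (92/3 + 2*7 - ⅙*7³ + (5/3)*7²) = 71 + (92/3 + 14 - ⅙*343 + (5/3)*49) = 71 + (92/3 + 14 - 343/6 + 245/3) = 71 + 415/6 = 841/6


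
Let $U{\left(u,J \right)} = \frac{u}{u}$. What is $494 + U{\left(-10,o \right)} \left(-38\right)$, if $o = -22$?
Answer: $456$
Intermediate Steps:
$U{\left(u,J \right)} = 1$
$494 + U{\left(-10,o \right)} \left(-38\right) = 494 + 1 \left(-38\right) = 494 - 38 = 456$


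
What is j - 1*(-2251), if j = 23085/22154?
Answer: 2625881/1166 ≈ 2252.0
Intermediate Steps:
j = 1215/1166 (j = 23085*(1/22154) = 1215/1166 ≈ 1.0420)
j - 1*(-2251) = 1215/1166 - 1*(-2251) = 1215/1166 + 2251 = 2625881/1166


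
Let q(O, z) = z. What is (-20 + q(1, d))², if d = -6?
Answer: 676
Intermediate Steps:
(-20 + q(1, d))² = (-20 - 6)² = (-26)² = 676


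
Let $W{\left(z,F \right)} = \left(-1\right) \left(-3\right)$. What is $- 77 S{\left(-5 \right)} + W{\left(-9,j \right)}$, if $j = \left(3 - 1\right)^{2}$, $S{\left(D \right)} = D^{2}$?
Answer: $-1922$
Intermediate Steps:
$j = 4$ ($j = 2^{2} = 4$)
$W{\left(z,F \right)} = 3$
$- 77 S{\left(-5 \right)} + W{\left(-9,j \right)} = - 77 \left(-5\right)^{2} + 3 = \left(-77\right) 25 + 3 = -1925 + 3 = -1922$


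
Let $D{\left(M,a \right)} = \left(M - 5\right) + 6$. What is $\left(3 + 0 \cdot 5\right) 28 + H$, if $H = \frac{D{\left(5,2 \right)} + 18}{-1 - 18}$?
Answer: $\frac{1572}{19} \approx 82.737$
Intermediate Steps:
$D{\left(M,a \right)} = 1 + M$ ($D{\left(M,a \right)} = \left(-5 + M\right) + 6 = 1 + M$)
$H = - \frac{24}{19}$ ($H = \frac{\left(1 + 5\right) + 18}{-1 - 18} = \frac{6 + 18}{-19} = 24 \left(- \frac{1}{19}\right) = - \frac{24}{19} \approx -1.2632$)
$\left(3 + 0 \cdot 5\right) 28 + H = \left(3 + 0 \cdot 5\right) 28 - \frac{24}{19} = \left(3 + 0\right) 28 - \frac{24}{19} = 3 \cdot 28 - \frac{24}{19} = 84 - \frac{24}{19} = \frac{1572}{19}$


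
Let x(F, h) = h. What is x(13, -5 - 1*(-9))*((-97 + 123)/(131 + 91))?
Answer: 52/111 ≈ 0.46847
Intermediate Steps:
x(13, -5 - 1*(-9))*((-97 + 123)/(131 + 91)) = (-5 - 1*(-9))*((-97 + 123)/(131 + 91)) = (-5 + 9)*(26/222) = 4*(26*(1/222)) = 4*(13/111) = 52/111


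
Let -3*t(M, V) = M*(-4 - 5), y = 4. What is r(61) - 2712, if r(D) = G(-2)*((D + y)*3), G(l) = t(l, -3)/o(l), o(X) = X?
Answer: -2127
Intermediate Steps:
t(M, V) = 3*M (t(M, V) = -M*(-4 - 5)/3 = -M*(-9)/3 = -(-3)*M = 3*M)
G(l) = 3 (G(l) = (3*l)/l = 3)
r(D) = 36 + 9*D (r(D) = 3*((D + 4)*3) = 3*((4 + D)*3) = 3*(12 + 3*D) = 36 + 9*D)
r(61) - 2712 = (36 + 9*61) - 2712 = (36 + 549) - 2712 = 585 - 2712 = -2127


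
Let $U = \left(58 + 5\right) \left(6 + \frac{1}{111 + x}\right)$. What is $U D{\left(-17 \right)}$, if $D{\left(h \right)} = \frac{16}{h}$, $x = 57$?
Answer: $- \frac{6054}{17} \approx -356.12$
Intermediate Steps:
$U = \frac{3027}{8}$ ($U = \left(58 + 5\right) \left(6 + \frac{1}{111 + 57}\right) = 63 \left(6 + \frac{1}{168}\right) = 63 \cdot \frac{1009}{168} = \frac{3027}{8} \approx 378.38$)
$U D{\left(-17 \right)} = \frac{3027 \frac{16}{-17}}{8} = \frac{3027 \cdot 16 \left(- \frac{1}{17}\right)}{8} = \frac{3027}{8} \left(- \frac{16}{17}\right) = - \frac{6054}{17}$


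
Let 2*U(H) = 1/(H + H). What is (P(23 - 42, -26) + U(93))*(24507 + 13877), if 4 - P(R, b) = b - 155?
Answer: 660406316/93 ≈ 7.1011e+6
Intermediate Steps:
P(R, b) = 159 - b (P(R, b) = 4 - (b - 155) = 4 - (-155 + b) = 4 + (155 - b) = 159 - b)
U(H) = 1/(4*H) (U(H) = 1/(2*(H + H)) = 1/(2*((2*H))) = (1/(2*H))/2 = 1/(4*H))
(P(23 - 42, -26) + U(93))*(24507 + 13877) = ((159 - 1*(-26)) + (¼)/93)*(24507 + 13877) = ((159 + 26) + (¼)*(1/93))*38384 = (185 + 1/372)*38384 = (68821/372)*38384 = 660406316/93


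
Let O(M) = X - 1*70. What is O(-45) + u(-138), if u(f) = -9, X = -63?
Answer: -142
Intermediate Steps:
O(M) = -133 (O(M) = -63 - 1*70 = -63 - 70 = -133)
O(-45) + u(-138) = -133 - 9 = -142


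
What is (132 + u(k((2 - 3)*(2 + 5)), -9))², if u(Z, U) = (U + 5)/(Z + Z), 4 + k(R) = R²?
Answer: 35259844/2025 ≈ 17412.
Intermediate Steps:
k(R) = -4 + R²
u(Z, U) = (5 + U)/(2*Z) (u(Z, U) = (5 + U)/((2*Z)) = (5 + U)*(1/(2*Z)) = (5 + U)/(2*Z))
(132 + u(k((2 - 3)*(2 + 5)), -9))² = (132 + (5 - 9)/(2*(-4 + ((2 - 3)*(2 + 5))²)))² = (132 + (½)*(-4)/(-4 + (-1*7)²))² = (132 + (½)*(-4)/(-4 + (-7)²))² = (132 + (½)*(-4)/(-4 + 49))² = (132 + (½)*(-4)/45)² = (132 + (½)*(1/45)*(-4))² = (132 - 2/45)² = (5938/45)² = 35259844/2025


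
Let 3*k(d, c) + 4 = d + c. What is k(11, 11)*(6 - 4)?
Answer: 12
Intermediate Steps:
k(d, c) = -4/3 + c/3 + d/3 (k(d, c) = -4/3 + (d + c)/3 = -4/3 + (c + d)/3 = -4/3 + (c/3 + d/3) = -4/3 + c/3 + d/3)
k(11, 11)*(6 - 4) = (-4/3 + (⅓)*11 + (⅓)*11)*(6 - 4) = (-4/3 + 11/3 + 11/3)*2 = 6*2 = 12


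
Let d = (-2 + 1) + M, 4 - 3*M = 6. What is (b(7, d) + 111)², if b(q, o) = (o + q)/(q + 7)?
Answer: 5470921/441 ≈ 12406.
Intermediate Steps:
M = -⅔ (M = 4/3 - ⅓*6 = 4/3 - 2 = -⅔ ≈ -0.66667)
d = -5/3 (d = (-2 + 1) - ⅔ = -1 - ⅔ = -5/3 ≈ -1.6667)
b(q, o) = (o + q)/(7 + q)
(b(7, d) + 111)² = ((-5/3 + 7)/(7 + 7) + 111)² = ((16/3)/14 + 111)² = ((1/14)*(16/3) + 111)² = (8/21 + 111)² = (2339/21)² = 5470921/441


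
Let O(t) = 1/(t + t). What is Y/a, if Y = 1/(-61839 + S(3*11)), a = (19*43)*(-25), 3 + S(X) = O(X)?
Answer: 66/83366087675 ≈ 7.9169e-10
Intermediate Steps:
O(t) = 1/(2*t)
S(X) = -3 + 1/(2*X)
a = -20425 (a = 817*(-25) = -20425)
Y = -66/4081571 (Y = 1/(-61839 + (-3 + 1/(2*((3*11))))) = 1/(-61839 + (-3 + (½)/33)) = 1/(-61839 + (-3 + (½)*(1/33))) = 1/(-61839 + (-3 + 1/66)) = 1/(-61839 - 197/66) = 1/(-4081571/66) = -66/4081571 ≈ -1.6170e-5)
Y/a = -66/4081571/(-20425) = -66/4081571*(-1/20425) = 66/83366087675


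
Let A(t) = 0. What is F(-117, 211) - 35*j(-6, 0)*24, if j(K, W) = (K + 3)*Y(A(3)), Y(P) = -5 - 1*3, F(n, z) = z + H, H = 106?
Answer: -19843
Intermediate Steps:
F(n, z) = 106 + z (F(n, z) = z + 106 = 106 + z)
Y(P) = -8 (Y(P) = -5 - 3 = -8)
j(K, W) = -24 - 8*K (j(K, W) = (K + 3)*(-8) = (3 + K)*(-8) = -24 - 8*K)
F(-117, 211) - 35*j(-6, 0)*24 = (106 + 211) - 35*(-24 - 8*(-6))*24 = 317 - 35*(-24 + 48)*24 = 317 - 35*24*24 = 317 - 840*24 = 317 - 20160 = -19843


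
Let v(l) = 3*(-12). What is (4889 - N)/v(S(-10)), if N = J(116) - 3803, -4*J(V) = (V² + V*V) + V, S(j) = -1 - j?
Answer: -15449/36 ≈ -429.14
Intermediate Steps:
J(V) = -V²/2 - V/4 (J(V) = -((V² + V*V) + V)/4 = -((V² + V²) + V)/4 = -(2*V² + V)/4 = -(V + 2*V²)/4 = -V²/2 - V/4)
N = -10560 (N = -¼*116*(1 + 2*116) - 3803 = -¼*116*(1 + 232) - 3803 = -¼*116*233 - 3803 = -6757 - 3803 = -10560)
v(l) = -36
(4889 - N)/v(S(-10)) = (4889 - 1*(-10560))/(-36) = (4889 + 10560)*(-1/36) = 15449*(-1/36) = -15449/36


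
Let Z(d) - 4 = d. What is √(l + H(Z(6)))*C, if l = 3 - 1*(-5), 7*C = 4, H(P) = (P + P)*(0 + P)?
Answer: 16*√13/7 ≈ 8.2413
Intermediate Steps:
Z(d) = 4 + d
H(P) = 2*P² (H(P) = (2*P)*P = 2*P²)
C = 4/7 (C = (⅐)*4 = 4/7 ≈ 0.57143)
l = 8 (l = 3 + 5 = 8)
√(l + H(Z(6)))*C = √(8 + 2*(4 + 6)²)*(4/7) = √(8 + 2*10²)*(4/7) = √(8 + 2*100)*(4/7) = √(8 + 200)*(4/7) = √208*(4/7) = (4*√13)*(4/7) = 16*√13/7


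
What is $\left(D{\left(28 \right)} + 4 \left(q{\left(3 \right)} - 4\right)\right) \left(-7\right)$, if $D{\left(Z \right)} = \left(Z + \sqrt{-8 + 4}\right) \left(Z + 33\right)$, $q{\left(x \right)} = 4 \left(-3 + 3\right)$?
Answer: $-11844 - 854 i \approx -11844.0 - 854.0 i$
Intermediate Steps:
$q{\left(x \right)} = 0$ ($q{\left(x \right)} = 4 \cdot 0 = 0$)
$D{\left(Z \right)} = \left(33 + Z\right) \left(Z + 2 i\right)$ ($D{\left(Z \right)} = \left(Z + \sqrt{-4}\right) \left(33 + Z\right) = \left(Z + 2 i\right) \left(33 + Z\right) = \left(33 + Z\right) \left(Z + 2 i\right)$)
$\left(D{\left(28 \right)} + 4 \left(q{\left(3 \right)} - 4\right)\right) \left(-7\right) = \left(\left(28^{2} + 66 i + 28 \left(33 + 2 i\right)\right) + 4 \left(0 - 4\right)\right) \left(-7\right) = \left(\left(784 + 66 i + \left(924 + 56 i\right)\right) + 4 \left(-4\right)\right) \left(-7\right) = \left(\left(1708 + 122 i\right) - 16\right) \left(-7\right) = \left(1692 + 122 i\right) \left(-7\right) = -11844 - 854 i$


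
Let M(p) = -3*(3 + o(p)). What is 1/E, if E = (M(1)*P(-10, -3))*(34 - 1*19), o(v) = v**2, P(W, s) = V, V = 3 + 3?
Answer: -1/1080 ≈ -0.00092593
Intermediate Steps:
V = 6
P(W, s) = 6
M(p) = -9 - 3*p**2 (M(p) = -3*(3 + p**2) = -9 - 3*p**2)
E = -1080 (E = ((-9 - 3*1**2)*6)*(34 - 1*19) = ((-9 - 3*1)*6)*(34 - 19) = ((-9 - 3)*6)*15 = -12*6*15 = -72*15 = -1080)
1/E = 1/(-1080) = -1/1080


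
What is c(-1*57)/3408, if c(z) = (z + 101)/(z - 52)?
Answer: -11/92868 ≈ -0.00011845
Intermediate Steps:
c(z) = (101 + z)/(-52 + z)
c(-1*57)/3408 = ((101 - 1*57)/(-52 - 1*57))/3408 = ((101 - 57)/(-52 - 57))*(1/3408) = (44/(-109))*(1/3408) = -1/109*44*(1/3408) = -44/109*1/3408 = -11/92868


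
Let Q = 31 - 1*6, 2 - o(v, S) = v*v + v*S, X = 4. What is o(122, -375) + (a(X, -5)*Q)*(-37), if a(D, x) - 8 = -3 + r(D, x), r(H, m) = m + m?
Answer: 35493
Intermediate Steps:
r(H, m) = 2*m
o(v, S) = 2 - v² - S*v (o(v, S) = 2 - (v*v + v*S) = 2 - (v² + S*v) = 2 + (-v² - S*v) = 2 - v² - S*v)
a(D, x) = 5 + 2*x (a(D, x) = 8 + (-3 + 2*x) = 5 + 2*x)
Q = 25 (Q = 31 - 6 = 25)
o(122, -375) + (a(X, -5)*Q)*(-37) = (2 - 1*122² - 1*(-375)*122) + ((5 + 2*(-5))*25)*(-37) = (2 - 1*14884 + 45750) + ((5 - 10)*25)*(-37) = (2 - 14884 + 45750) - 5*25*(-37) = 30868 - 125*(-37) = 30868 + 4625 = 35493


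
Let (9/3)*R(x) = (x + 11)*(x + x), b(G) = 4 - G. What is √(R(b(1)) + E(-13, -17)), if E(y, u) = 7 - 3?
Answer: 4*√2 ≈ 5.6569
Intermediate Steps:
E(y, u) = 4
R(x) = 2*x*(11 + x)/3 (R(x) = ((x + 11)*(x + x))/3 = ((11 + x)*(2*x))/3 = (2*x*(11 + x))/3 = 2*x*(11 + x)/3)
√(R(b(1)) + E(-13, -17)) = √(2*(4 - 1*1)*(11 + (4 - 1*1))/3 + 4) = √(2*(4 - 1)*(11 + (4 - 1))/3 + 4) = √((⅔)*3*(11 + 3) + 4) = √((⅔)*3*14 + 4) = √(28 + 4) = √32 = 4*√2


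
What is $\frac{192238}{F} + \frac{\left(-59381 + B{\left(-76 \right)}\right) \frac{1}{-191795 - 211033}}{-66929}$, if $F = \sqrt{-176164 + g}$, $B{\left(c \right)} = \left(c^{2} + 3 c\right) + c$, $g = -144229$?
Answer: $- \frac{1739}{869705652} - \frac{192238 i \sqrt{320393}}{320393} \approx -1.9995 \cdot 10^{-6} - 339.62 i$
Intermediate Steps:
$B{\left(c \right)} = c^{2} + 4 c$
$F = i \sqrt{320393}$ ($F = \sqrt{-176164 - 144229} = \sqrt{-320393} = i \sqrt{320393} \approx 566.03 i$)
$\frac{192238}{F} + \frac{\left(-59381 + B{\left(-76 \right)}\right) \frac{1}{-191795 - 211033}}{-66929} = \frac{192238}{i \sqrt{320393}} + \frac{\left(-59381 - 76 \left(4 - 76\right)\right) \frac{1}{-191795 - 211033}}{-66929} = 192238 \left(- \frac{i \sqrt{320393}}{320393}\right) + \frac{-59381 - -5472}{-402828} \left(- \frac{1}{66929}\right) = - \frac{192238 i \sqrt{320393}}{320393} + \left(-59381 + 5472\right) \left(- \frac{1}{402828}\right) \left(- \frac{1}{66929}\right) = - \frac{192238 i \sqrt{320393}}{320393} + \left(-53909\right) \left(- \frac{1}{402828}\right) \left(- \frac{1}{66929}\right) = - \frac{192238 i \sqrt{320393}}{320393} + \frac{53909}{402828} \left(- \frac{1}{66929}\right) = - \frac{192238 i \sqrt{320393}}{320393} - \frac{1739}{869705652} = - \frac{1739}{869705652} - \frac{192238 i \sqrt{320393}}{320393}$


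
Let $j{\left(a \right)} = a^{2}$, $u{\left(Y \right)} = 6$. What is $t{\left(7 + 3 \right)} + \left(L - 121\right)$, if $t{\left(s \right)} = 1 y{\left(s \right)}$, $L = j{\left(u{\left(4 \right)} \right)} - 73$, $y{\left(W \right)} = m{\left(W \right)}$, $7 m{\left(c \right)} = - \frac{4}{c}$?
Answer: $- \frac{5532}{35} \approx -158.06$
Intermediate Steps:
$m{\left(c \right)} = - \frac{4}{7 c}$ ($m{\left(c \right)} = \frac{\left(-4\right) \frac{1}{c}}{7} = - \frac{4}{7 c}$)
$y{\left(W \right)} = - \frac{4}{7 W}$
$L = -37$ ($L = 6^{2} - 73 = 36 - 73 = -37$)
$t{\left(s \right)} = - \frac{4}{7 s}$ ($t{\left(s \right)} = 1 \left(- \frac{4}{7 s}\right) = - \frac{4}{7 s}$)
$t{\left(7 + 3 \right)} + \left(L - 121\right) = - \frac{4}{7 \left(7 + 3\right)} - 158 = - \frac{4}{7 \cdot 10} - 158 = \left(- \frac{4}{7}\right) \frac{1}{10} - 158 = - \frac{2}{35} - 158 = - \frac{5532}{35}$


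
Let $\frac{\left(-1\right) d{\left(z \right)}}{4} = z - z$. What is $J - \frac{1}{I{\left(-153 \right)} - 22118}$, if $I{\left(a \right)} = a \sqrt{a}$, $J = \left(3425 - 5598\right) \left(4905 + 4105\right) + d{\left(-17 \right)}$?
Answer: $-19578730 + \frac{1}{22118 + 459 i \sqrt{17}} \approx -1.9579 \cdot 10^{7} - 3.8404 \cdot 10^{-6} i$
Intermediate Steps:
$d{\left(z \right)} = 0$ ($d{\left(z \right)} = - 4 \left(z - z\right) = \left(-4\right) 0 = 0$)
$J = -19578730$ ($J = \left(3425 - 5598\right) \left(4905 + 4105\right) + 0 = \left(-2173\right) 9010 + 0 = -19578730 + 0 = -19578730$)
$I{\left(a \right)} = a^{\frac{3}{2}}$
$J - \frac{1}{I{\left(-153 \right)} - 22118} = -19578730 - \frac{1}{\left(-153\right)^{\frac{3}{2}} - 22118} = -19578730 - \frac{1}{- 459 i \sqrt{17} - 22118} = -19578730 - \frac{1}{-22118 - 459 i \sqrt{17}}$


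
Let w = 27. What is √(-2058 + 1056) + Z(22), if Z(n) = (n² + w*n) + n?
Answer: 1100 + I*√1002 ≈ 1100.0 + 31.654*I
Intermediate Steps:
Z(n) = n² + 28*n (Z(n) = (n² + 27*n) + n = n² + 28*n)
√(-2058 + 1056) + Z(22) = √(-2058 + 1056) + 22*(28 + 22) = √(-1002) + 22*50 = I*√1002 + 1100 = 1100 + I*√1002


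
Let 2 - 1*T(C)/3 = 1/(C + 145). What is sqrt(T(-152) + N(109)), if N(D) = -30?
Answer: I*sqrt(1155)/7 ≈ 4.855*I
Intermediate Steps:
T(C) = 6 - 3/(145 + C) (T(C) = 6 - 3/(C + 145) = 6 - 3/(145 + C))
sqrt(T(-152) + N(109)) = sqrt(3*(289 + 2*(-152))/(145 - 152) - 30) = sqrt(3*(289 - 304)/(-7) - 30) = sqrt(3*(-1/7)*(-15) - 30) = sqrt(45/7 - 30) = sqrt(-165/7) = I*sqrt(1155)/7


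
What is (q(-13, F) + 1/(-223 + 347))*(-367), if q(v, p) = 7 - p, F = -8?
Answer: -682987/124 ≈ -5508.0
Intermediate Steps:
(q(-13, F) + 1/(-223 + 347))*(-367) = ((7 - 1*(-8)) + 1/(-223 + 347))*(-367) = ((7 + 8) + 1/124)*(-367) = (15 + 1/124)*(-367) = (1861/124)*(-367) = -682987/124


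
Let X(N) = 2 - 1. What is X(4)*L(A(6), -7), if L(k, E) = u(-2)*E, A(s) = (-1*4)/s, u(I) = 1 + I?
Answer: 7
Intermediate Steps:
A(s) = -4/s
L(k, E) = -E (L(k, E) = (1 - 2)*E = -E)
X(N) = 1
X(4)*L(A(6), -7) = 1*(-1*(-7)) = 1*7 = 7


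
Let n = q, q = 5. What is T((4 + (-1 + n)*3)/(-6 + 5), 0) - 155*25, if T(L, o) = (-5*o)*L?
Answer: -3875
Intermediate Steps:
n = 5
T(L, o) = -5*L*o
T((4 + (-1 + n)*3)/(-6 + 5), 0) - 155*25 = -5*(4 + (-1 + 5)*3)/(-6 + 5)*0 - 155*25 = -5*(4 + 4*3)/(-1)*0 - 3875 = -5*(4 + 12)*(-1)*0 - 3875 = -5*16*(-1)*0 - 3875 = -5*(-16)*0 - 3875 = 0 - 3875 = -3875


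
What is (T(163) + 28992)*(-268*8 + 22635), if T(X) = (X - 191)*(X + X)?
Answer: 407033224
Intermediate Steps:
T(X) = 2*X*(-191 + X) (T(X) = (-191 + X)*(2*X) = 2*X*(-191 + X))
(T(163) + 28992)*(-268*8 + 22635) = (2*163*(-191 + 163) + 28992)*(-268*8 + 22635) = (2*163*(-28) + 28992)*(-2144 + 22635) = (-9128 + 28992)*20491 = 19864*20491 = 407033224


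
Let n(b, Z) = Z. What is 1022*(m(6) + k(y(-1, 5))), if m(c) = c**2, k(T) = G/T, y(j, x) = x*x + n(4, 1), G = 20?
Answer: 488516/13 ≈ 37578.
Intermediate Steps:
y(j, x) = 1 + x**2 (y(j, x) = x*x + 1 = x**2 + 1 = 1 + x**2)
k(T) = 20/T
1022*(m(6) + k(y(-1, 5))) = 1022*(6**2 + 20/(1 + 5**2)) = 1022*(36 + 20/(1 + 25)) = 1022*(36 + 20/26) = 1022*(36 + 20*(1/26)) = 1022*(36 + 10/13) = 1022*(478/13) = 488516/13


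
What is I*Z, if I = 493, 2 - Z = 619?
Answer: -304181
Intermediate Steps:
Z = -617 (Z = 2 - 1*619 = 2 - 619 = -617)
I*Z = 493*(-617) = -304181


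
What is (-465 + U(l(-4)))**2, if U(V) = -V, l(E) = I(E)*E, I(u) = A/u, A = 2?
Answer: 218089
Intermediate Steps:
I(u) = 2/u
l(E) = 2 (l(E) = (2/E)*E = 2)
(-465 + U(l(-4)))**2 = (-465 - 1*2)**2 = (-465 - 2)**2 = (-467)**2 = 218089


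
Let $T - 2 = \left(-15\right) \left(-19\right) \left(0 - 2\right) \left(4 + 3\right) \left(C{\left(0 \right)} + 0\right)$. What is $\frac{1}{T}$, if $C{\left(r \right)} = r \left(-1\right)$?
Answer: $\frac{1}{2} \approx 0.5$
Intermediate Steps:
$C{\left(r \right)} = - r$
$T = 2$ ($T = 2 + \left(-15\right) \left(-19\right) \left(0 - 2\right) \left(4 + 3\right) \left(\left(-1\right) 0 + 0\right) = 2 + 285 \left(-2\right) 7 \left(0 + 0\right) = 2 + 285 \left(\left(-14\right) 0\right) = 2 + 285 \cdot 0 = 2 + 0 = 2$)
$\frac{1}{T} = \frac{1}{2}$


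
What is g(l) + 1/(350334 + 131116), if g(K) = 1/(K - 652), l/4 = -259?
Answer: -239881/406343800 ≈ -0.00059034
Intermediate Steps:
l = -1036 (l = 4*(-259) = -1036)
g(K) = 1/(-652 + K)
g(l) + 1/(350334 + 131116) = 1/(-652 - 1036) + 1/(350334 + 131116) = 1/(-1688) + 1/481450 = -1/1688 + 1/481450 = -239881/406343800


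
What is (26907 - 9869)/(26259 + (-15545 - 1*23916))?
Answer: -1217/943 ≈ -1.2906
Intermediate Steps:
(26907 - 9869)/(26259 + (-15545 - 1*23916)) = 17038/(26259 + (-15545 - 23916)) = 17038/(26259 - 39461) = 17038/(-13202) = 17038*(-1/13202) = -1217/943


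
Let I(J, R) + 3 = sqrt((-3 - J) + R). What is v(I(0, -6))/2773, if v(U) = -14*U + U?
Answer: 39/2773 - 39*I/2773 ≈ 0.014064 - 0.014064*I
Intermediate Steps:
I(J, R) = -3 + sqrt(-3 + R - J) (I(J, R) = -3 + sqrt((-3 - J) + R) = -3 + sqrt(-3 + R - J))
v(U) = -13*U
v(I(0, -6))/2773 = -13*(-3 + sqrt(-3 - 6 - 1*0))/2773 = -13*(-3 + sqrt(-3 - 6 + 0))*(1/2773) = -13*(-3 + sqrt(-9))*(1/2773) = -13*(-3 + 3*I)*(1/2773) = (39 - 39*I)*(1/2773) = 39/2773 - 39*I/2773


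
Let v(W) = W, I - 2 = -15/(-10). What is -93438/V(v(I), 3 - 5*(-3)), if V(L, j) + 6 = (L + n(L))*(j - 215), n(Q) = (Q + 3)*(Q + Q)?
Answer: 93438/9659 ≈ 9.6737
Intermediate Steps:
I = 7/2 (I = 2 - 15/(-10) = 2 - 15*(-1/10) = 2 + 3/2 = 7/2 ≈ 3.5000)
n(Q) = 2*Q*(3 + Q) (n(Q) = (3 + Q)*(2*Q) = 2*Q*(3 + Q))
V(L, j) = -6 + (-215 + j)*(L + 2*L*(3 + L)) (V(L, j) = -6 + (L + 2*L*(3 + L))*(j - 215) = -6 + (L + 2*L*(3 + L))*(-215 + j) = -6 + (-215 + j)*(L + 2*L*(3 + L)))
-93438/V(v(I), 3 - 5*(-3)) = -93438/(-6 - 1505*7/2 - 430*(7/2)**2 + 2*(3 - 5*(-3))*(7/2)**2 + 7*(7/2)*(3 - 5*(-3))) = -93438/(-6 - 10535/2 - 430*49/4 + 2*(3 + 15)*(49/4) + 7*(7/2)*(3 + 15)) = -93438/(-6 - 10535/2 - 10535/2 + 2*18*(49/4) + 7*(7/2)*18) = -93438/(-6 - 10535/2 - 10535/2 + 441 + 441) = -93438/(-9659) = -93438*(-1/9659) = 93438/9659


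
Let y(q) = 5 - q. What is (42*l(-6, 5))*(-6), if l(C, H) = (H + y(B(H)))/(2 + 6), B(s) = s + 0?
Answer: -315/2 ≈ -157.50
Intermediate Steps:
B(s) = s
l(C, H) = 5/8 (l(C, H) = (H + (5 - H))/(2 + 6) = 5/8)
(42*l(-6, 5))*(-6) = (42*(5/8))*(-6) = (105/4)*(-6) = -315/2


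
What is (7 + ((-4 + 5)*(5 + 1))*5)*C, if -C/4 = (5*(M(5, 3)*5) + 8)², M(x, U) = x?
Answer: -2617972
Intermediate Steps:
C = -70756 (C = -4*(5*(5*5) + 8)² = -4*(5*25 + 8)² = -4*(125 + 8)² = -4*133² = -4*17689 = -70756)
(7 + ((-4 + 5)*(5 + 1))*5)*C = (7 + ((-4 + 5)*(5 + 1))*5)*(-70756) = (7 + (1*6)*5)*(-70756) = (7 + 6*5)*(-70756) = (7 + 30)*(-70756) = 37*(-70756) = -2617972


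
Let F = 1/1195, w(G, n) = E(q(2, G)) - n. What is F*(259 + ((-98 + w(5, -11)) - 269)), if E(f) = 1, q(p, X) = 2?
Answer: -96/1195 ≈ -0.080335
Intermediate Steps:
w(G, n) = 1 - n
F = 1/1195 ≈ 0.00083682
F*(259 + ((-98 + w(5, -11)) - 269)) = (259 + ((-98 + (1 - 1*(-11))) - 269))/1195 = (259 + ((-98 + (1 + 11)) - 269))/1195 = (259 + ((-98 + 12) - 269))/1195 = (259 + (-86 - 269))/1195 = (259 - 355)/1195 = (1/1195)*(-96) = -96/1195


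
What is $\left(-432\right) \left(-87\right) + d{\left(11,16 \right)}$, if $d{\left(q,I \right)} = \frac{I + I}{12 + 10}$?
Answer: $\frac{413440}{11} \approx 37585.0$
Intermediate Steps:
$d{\left(q,I \right)} = \frac{I}{11}$ ($d{\left(q,I \right)} = \frac{2 I}{22} = 2 I \frac{1}{22} = \frac{I}{11}$)
$\left(-432\right) \left(-87\right) + d{\left(11,16 \right)} = \left(-432\right) \left(-87\right) + \frac{1}{11} \cdot 16 = 37584 + \frac{16}{11} = \frac{413440}{11}$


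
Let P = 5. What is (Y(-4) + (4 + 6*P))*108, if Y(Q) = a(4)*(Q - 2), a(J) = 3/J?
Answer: 3186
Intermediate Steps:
Y(Q) = -3/2 + 3*Q/4 (Y(Q) = (3/4)*(Q - 2) = (3*(¼))*(-2 + Q) = 3*(-2 + Q)/4 = -3/2 + 3*Q/4)
(Y(-4) + (4 + 6*P))*108 = ((-3/2 + (¾)*(-4)) + (4 + 6*5))*108 = ((-3/2 - 3) + (4 + 30))*108 = (-9/2 + 34)*108 = (59/2)*108 = 3186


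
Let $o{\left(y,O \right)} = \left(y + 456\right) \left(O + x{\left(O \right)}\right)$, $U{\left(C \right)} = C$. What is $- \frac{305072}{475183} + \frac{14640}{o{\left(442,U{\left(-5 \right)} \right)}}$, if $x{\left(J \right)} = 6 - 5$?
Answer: $- \frac{1006562218}{213357167} \approx -4.7177$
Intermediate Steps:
$x{\left(J \right)} = 1$
$o{\left(y,O \right)} = \left(1 + O\right) \left(456 + y\right)$ ($o{\left(y,O \right)} = \left(y + 456\right) \left(O + 1\right) = \left(456 + y\right) \left(1 + O\right) = \left(1 + O\right) \left(456 + y\right)$)
$- \frac{305072}{475183} + \frac{14640}{o{\left(442,U{\left(-5 \right)} \right)}} = - \frac{305072}{475183} + \frac{14640}{456 + 442 + 456 \left(-5\right) - 2210} = \left(-305072\right) \frac{1}{475183} + \frac{14640}{456 + 442 - 2280 - 2210} = - \frac{305072}{475183} + \frac{14640}{-3592} = - \frac{305072}{475183} + 14640 \left(- \frac{1}{3592}\right) = - \frac{305072}{475183} - \frac{1830}{449} = - \frac{1006562218}{213357167}$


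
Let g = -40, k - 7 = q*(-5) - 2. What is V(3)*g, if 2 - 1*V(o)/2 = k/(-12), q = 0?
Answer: -580/3 ≈ -193.33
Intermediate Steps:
k = 5 (k = 7 + (0*(-5) - 2) = 7 + (0 - 2) = 7 - 2 = 5)
V(o) = 29/6 (V(o) = 4 - 10/(-12) = 4 - 10*(-1)/12 = 4 - 2*(-5/12) = 4 + ⅚ = 29/6)
V(3)*g = (29/6)*(-40) = -580/3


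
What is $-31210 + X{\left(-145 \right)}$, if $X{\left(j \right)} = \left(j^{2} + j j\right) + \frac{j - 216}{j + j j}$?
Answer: $\frac{226338839}{20880} \approx 10840.0$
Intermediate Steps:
$X{\left(j \right)} = 2 j^{2} + \frac{-216 + j}{j + j^{2}}$ ($X{\left(j \right)} = \left(j^{2} + j^{2}\right) + \frac{-216 + j}{j + j^{2}} = 2 j^{2} + \frac{-216 + j}{j + j^{2}}$)
$-31210 + X{\left(-145 \right)} = -31210 + \frac{-216 - 145 + 2 \left(-145\right)^{3} + 2 \left(-145\right)^{4}}{\left(-145\right) \left(1 - 145\right)} = -31210 - \frac{-216 - 145 + 2 \left(-3048625\right) + 2 \cdot 442050625}{145 \left(-144\right)} = -31210 - - \frac{-216 - 145 - 6097250 + 884101250}{20880} = -31210 - \left(- \frac{1}{20880}\right) 878003639 = -31210 + \frac{878003639}{20880} = \frac{226338839}{20880}$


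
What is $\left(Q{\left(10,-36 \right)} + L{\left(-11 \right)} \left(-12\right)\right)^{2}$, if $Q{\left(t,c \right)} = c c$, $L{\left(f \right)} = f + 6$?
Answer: $1838736$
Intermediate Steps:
$L{\left(f \right)} = 6 + f$
$Q{\left(t,c \right)} = c^{2}$
$\left(Q{\left(10,-36 \right)} + L{\left(-11 \right)} \left(-12\right)\right)^{2} = \left(\left(-36\right)^{2} + \left(6 - 11\right) \left(-12\right)\right)^{2} = \left(1296 - -60\right)^{2} = \left(1296 + 60\right)^{2} = 1356^{2} = 1838736$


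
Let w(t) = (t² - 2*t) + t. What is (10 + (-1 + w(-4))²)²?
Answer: 137641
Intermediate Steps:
w(t) = t² - t
(10 + (-1 + w(-4))²)² = (10 + (-1 - 4*(-1 - 4))²)² = (10 + (-1 - 4*(-5))²)² = (10 + (-1 + 20)²)² = (10 + 19²)² = (10 + 361)² = 371² = 137641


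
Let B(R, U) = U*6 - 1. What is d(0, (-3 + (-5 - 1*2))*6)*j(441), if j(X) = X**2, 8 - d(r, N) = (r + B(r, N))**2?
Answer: -25343402553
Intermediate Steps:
B(R, U) = -1 + 6*U (B(R, U) = 6*U - 1 = -1 + 6*U)
d(r, N) = 8 - (-1 + r + 6*N)**2 (d(r, N) = 8 - (r + (-1 + 6*N))**2 = 8 - (-1 + r + 6*N)**2)
d(0, (-3 + (-5 - 1*2))*6)*j(441) = (8 - (-1 + 0 + 6*((-3 + (-5 - 1*2))*6))**2)*441**2 = (8 - (-1 + 0 + 6*((-3 + (-5 - 2))*6))**2)*194481 = (8 - (-1 + 0 + 6*((-3 - 7)*6))**2)*194481 = (8 - (-1 + 0 + 6*(-10*6))**2)*194481 = (8 - (-1 + 0 + 6*(-60))**2)*194481 = (8 - (-1 + 0 - 360)**2)*194481 = (8 - 1*(-361)**2)*194481 = (8 - 1*130321)*194481 = (8 - 130321)*194481 = -130313*194481 = -25343402553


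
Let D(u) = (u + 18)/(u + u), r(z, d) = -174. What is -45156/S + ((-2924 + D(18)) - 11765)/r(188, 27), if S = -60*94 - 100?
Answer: 3840261/41615 ≈ 92.281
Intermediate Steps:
D(u) = (18 + u)/(2*u) (D(u) = (18 + u)/((2*u)) = (18 + u)*(1/(2*u)) = (18 + u)/(2*u))
S = -5740 (S = -5640 - 100 = -5740)
-45156/S + ((-2924 + D(18)) - 11765)/r(188, 27) = -45156/(-5740) + ((-2924 + (½)*(18 + 18)/18) - 11765)/(-174) = -45156*(-1/5740) + ((-2924 + (½)*(1/18)*36) - 11765)*(-1/174) = 11289/1435 + ((-2924 + 1) - 11765)*(-1/174) = 11289/1435 + (-2923 - 11765)*(-1/174) = 11289/1435 - 14688*(-1/174) = 11289/1435 + 2448/29 = 3840261/41615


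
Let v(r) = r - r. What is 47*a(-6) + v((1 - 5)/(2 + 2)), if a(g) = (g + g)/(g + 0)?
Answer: 94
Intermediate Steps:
a(g) = 2 (a(g) = (2*g)/g = 2)
v(r) = 0
47*a(-6) + v((1 - 5)/(2 + 2)) = 47*2 + 0 = 94 + 0 = 94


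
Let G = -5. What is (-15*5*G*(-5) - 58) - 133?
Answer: -2066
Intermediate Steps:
(-15*5*G*(-5) - 58) - 133 = (-15*5*(-5)*(-5) - 58) - 133 = (-(-375)*(-5) - 58) - 133 = (-15*125 - 58) - 133 = (-1875 - 58) - 133 = -1933 - 133 = -2066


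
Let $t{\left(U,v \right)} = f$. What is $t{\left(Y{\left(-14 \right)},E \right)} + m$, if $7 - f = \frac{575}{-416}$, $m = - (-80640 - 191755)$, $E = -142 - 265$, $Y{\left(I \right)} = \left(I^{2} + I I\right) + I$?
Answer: $\frac{113319807}{416} \approx 2.724 \cdot 10^{5}$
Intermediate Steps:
$Y{\left(I \right)} = I + 2 I^{2}$ ($Y{\left(I \right)} = \left(I^{2} + I^{2}\right) + I = 2 I^{2} + I = I + 2 I^{2}$)
$E = -407$
$m = 272395$ ($m = \left(-1\right) \left(-272395\right) = 272395$)
$f = \frac{3487}{416}$ ($f = 7 - \frac{575}{-416} = 7 - 575 \left(- \frac{1}{416}\right) = 7 - - \frac{575}{416} = 7 + \frac{575}{416} = \frac{3487}{416} \approx 8.3822$)
$t{\left(U,v \right)} = \frac{3487}{416}$
$t{\left(Y{\left(-14 \right)},E \right)} + m = \frac{3487}{416} + 272395 = \frac{113319807}{416}$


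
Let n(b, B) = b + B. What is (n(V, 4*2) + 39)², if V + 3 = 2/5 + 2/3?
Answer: 456976/225 ≈ 2031.0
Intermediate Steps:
V = -29/15 (V = -3 + (2/5 + 2/3) = -3 + (2*(⅕) + 2*(⅓)) = -3 + (⅖ + ⅔) = -3 + 16/15 = -29/15 ≈ -1.9333)
n(b, B) = B + b
(n(V, 4*2) + 39)² = ((4*2 - 29/15) + 39)² = ((8 - 29/15) + 39)² = (91/15 + 39)² = (676/15)² = 456976/225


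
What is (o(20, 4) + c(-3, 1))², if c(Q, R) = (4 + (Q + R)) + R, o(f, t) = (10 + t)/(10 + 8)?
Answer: 1156/81 ≈ 14.272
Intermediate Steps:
o(f, t) = 5/9 + t/18 (o(f, t) = (10 + t)/18 = (10 + t)*(1/18) = 5/9 + t/18)
c(Q, R) = 4 + Q + 2*R (c(Q, R) = (4 + Q + R) + R = 4 + Q + 2*R)
(o(20, 4) + c(-3, 1))² = ((5/9 + (1/18)*4) + (4 - 3 + 2*1))² = ((5/9 + 2/9) + (4 - 3 + 2))² = (7/9 + 3)² = (34/9)² = 1156/81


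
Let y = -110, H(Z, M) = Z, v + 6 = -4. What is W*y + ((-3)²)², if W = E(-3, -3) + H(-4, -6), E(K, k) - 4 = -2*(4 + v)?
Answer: -1239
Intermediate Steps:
v = -10 (v = -6 - 4 = -10)
E(K, k) = 16 (E(K, k) = 4 - 2*(4 - 10) = 4 - 2*(-6) = 4 + 12 = 16)
W = 12 (W = 16 - 4 = 12)
W*y + ((-3)²)² = 12*(-110) + ((-3)²)² = -1320 + 9² = -1320 + 81 = -1239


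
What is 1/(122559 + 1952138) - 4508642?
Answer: -9354066031473/2074697 ≈ -4.5086e+6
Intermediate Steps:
1/(122559 + 1952138) - 4508642 = 1/2074697 - 4508642 = -9354066031473/2074697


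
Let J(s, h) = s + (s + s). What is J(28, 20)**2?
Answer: 7056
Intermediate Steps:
J(s, h) = 3*s (J(s, h) = s + 2*s = 3*s)
J(28, 20)**2 = (3*28)**2 = 84**2 = 7056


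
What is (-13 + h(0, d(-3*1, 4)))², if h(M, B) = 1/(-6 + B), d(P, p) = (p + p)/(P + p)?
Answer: 625/4 ≈ 156.25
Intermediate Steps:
d(P, p) = 2*p/(P + p) (d(P, p) = (2*p)/(P + p) = 2*p/(P + p))
(-13 + h(0, d(-3*1, 4)))² = (-13 + 1/(-6 + 2*4/(-3*1 + 4)))² = (-13 + 1/(-6 + 2*4/(-3 + 4)))² = (-13 + 1/(-6 + 2*4/1))² = (-13 + 1/(-6 + 2*4*1))² = (-13 + 1/(-6 + 8))² = (-13 + 1/2)² = (-13 + ½)² = (-25/2)² = 625/4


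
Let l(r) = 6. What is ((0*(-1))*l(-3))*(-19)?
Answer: 0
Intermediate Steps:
((0*(-1))*l(-3))*(-19) = ((0*(-1))*6)*(-19) = (0*6)*(-19) = 0*(-19) = 0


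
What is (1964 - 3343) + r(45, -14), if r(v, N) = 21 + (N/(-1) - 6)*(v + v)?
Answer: -638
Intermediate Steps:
r(v, N) = 21 + 2*v*(-6 - N) (r(v, N) = 21 + (N*(-1) - 6)*(2*v) = 21 + (-N - 6)*(2*v) = 21 + (-6 - N)*(2*v) = 21 + 2*v*(-6 - N))
(1964 - 3343) + r(45, -14) = (1964 - 3343) + (21 - 12*45 - 2*(-14)*45) = -1379 + (21 - 540 + 1260) = -1379 + 741 = -638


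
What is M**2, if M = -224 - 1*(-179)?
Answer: 2025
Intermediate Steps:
M = -45 (M = -224 + 179 = -45)
M**2 = (-45)**2 = 2025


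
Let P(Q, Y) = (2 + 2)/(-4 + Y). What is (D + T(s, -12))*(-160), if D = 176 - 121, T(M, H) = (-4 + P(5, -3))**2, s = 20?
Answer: -595040/49 ≈ -12144.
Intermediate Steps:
P(Q, Y) = 4/(-4 + Y)
T(M, H) = 1024/49 (T(M, H) = (-4 + 4/(-4 - 3))**2 = (-4 + 4/(-7))**2 = (-4 + 4*(-1/7))**2 = (-4 - 4/7)**2 = (-32/7)**2 = 1024/49)
D = 55
(D + T(s, -12))*(-160) = (55 + 1024/49)*(-160) = (3719/49)*(-160) = -595040/49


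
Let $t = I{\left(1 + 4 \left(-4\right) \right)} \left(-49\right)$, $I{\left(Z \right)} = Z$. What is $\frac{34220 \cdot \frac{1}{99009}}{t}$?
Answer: $\frac{6844}{14554323} \approx 0.00047024$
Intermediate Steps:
$t = 735$ ($t = \left(1 + 4 \left(-4\right)\right) \left(-49\right) = \left(1 - 16\right) \left(-49\right) = \left(-15\right) \left(-49\right) = 735$)
$\frac{34220 \cdot \frac{1}{99009}}{t} = \frac{34220 \cdot \frac{1}{99009}}{735} = 34220 \cdot \frac{1}{99009} \cdot \frac{1}{735} = \frac{34220}{99009} \cdot \frac{1}{735} = \frac{6844}{14554323}$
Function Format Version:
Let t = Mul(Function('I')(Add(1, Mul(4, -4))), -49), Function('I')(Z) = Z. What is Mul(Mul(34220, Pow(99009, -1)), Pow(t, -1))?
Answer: Rational(6844, 14554323) ≈ 0.00047024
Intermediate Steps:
t = 735 (t = Mul(Add(1, Mul(4, -4)), -49) = Mul(Add(1, -16), -49) = Mul(-15, -49) = 735)
Mul(Mul(34220, Pow(99009, -1)), Pow(t, -1)) = Mul(Mul(34220, Pow(99009, -1)), Pow(735, -1)) = Mul(Mul(34220, Rational(1, 99009)), Rational(1, 735)) = Mul(Rational(34220, 99009), Rational(1, 735)) = Rational(6844, 14554323)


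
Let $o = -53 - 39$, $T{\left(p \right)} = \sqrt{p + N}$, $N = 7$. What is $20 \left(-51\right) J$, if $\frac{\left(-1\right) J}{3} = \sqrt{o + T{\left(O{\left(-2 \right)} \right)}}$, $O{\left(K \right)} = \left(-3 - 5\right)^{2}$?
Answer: $3060 \sqrt{-92 + \sqrt{71}} \approx 27974.0 i$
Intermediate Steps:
$O{\left(K \right)} = 64$ ($O{\left(K \right)} = \left(-8\right)^{2} = 64$)
$T{\left(p \right)} = \sqrt{7 + p}$ ($T{\left(p \right)} = \sqrt{p + 7} = \sqrt{7 + p}$)
$o = -92$ ($o = -53 - 39 = -92$)
$J = - 3 \sqrt{-92 + \sqrt{71}}$ ($J = - 3 \sqrt{-92 + \sqrt{7 + 64}} = - 3 \sqrt{-92 + \sqrt{71}} \approx - 27.426 i$)
$20 \left(-51\right) J = 20 \left(-51\right) \left(- 3 i \sqrt{92 - \sqrt{71}}\right) = - 1020 \left(- 3 i \sqrt{92 - \sqrt{71}}\right) = 3060 i \sqrt{92 - \sqrt{71}}$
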